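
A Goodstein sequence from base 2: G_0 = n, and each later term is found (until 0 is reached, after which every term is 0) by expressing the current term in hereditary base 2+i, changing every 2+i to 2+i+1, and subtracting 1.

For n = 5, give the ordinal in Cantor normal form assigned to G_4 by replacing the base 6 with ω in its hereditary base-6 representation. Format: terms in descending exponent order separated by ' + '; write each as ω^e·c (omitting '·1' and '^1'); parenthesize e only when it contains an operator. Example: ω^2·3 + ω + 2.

[0] 5 ≡ 2^2 + 1 (base 2). Lift 3: 28. −1: 27.
[1] 27 ≡ 3^3 (base 3). Lift 4: 256. −1: 255.
[2] 255 ≡ 3·4^3 + 3·4^2 + 3·4 + 3 (base 4). Lift 5: 468. −1: 467.
[3] 467 ≡ 3·5^3 + 3·5^2 + 3·5 + 2 (base 5). Lift 6: 776. −1: 775.

ω^3·3 + ω^2·3 + ω·3 + 1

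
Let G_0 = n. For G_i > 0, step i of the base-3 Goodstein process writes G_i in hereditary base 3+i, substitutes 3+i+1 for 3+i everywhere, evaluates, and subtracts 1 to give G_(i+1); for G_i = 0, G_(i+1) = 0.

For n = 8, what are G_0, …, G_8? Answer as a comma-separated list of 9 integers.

8, 9, 10, 11, 11, 11, 11, 11, 11

step 0: 8 = 2·3 + 2; sub 4 for 3: 2·4 + 2; = 10; G_1 = 10−1 = 9
step 1: 9 = 2·4 + 1; sub 5 for 4: 2·5 + 1; = 11; G_2 = 11−1 = 10
step 2: 10 = 2·5; sub 6 for 5: 2·6; = 12; G_3 = 12−1 = 11
step 3: 11 = 6 + 5; sub 7 for 6: 7 + 5; = 12; G_4 = 12−1 = 11
step 4: 11 = 7 + 4; sub 8 for 7: 8 + 4; = 12; G_5 = 12−1 = 11
step 5: 11 = 8 + 3; sub 9 for 8: 9 + 3; = 12; G_6 = 12−1 = 11
step 6: 11 = 9 + 2; sub 10 for 9: 10 + 2; = 12; G_7 = 12−1 = 11
step 7: 11 = 10 + 1; sub 11 for 10: 11 + 1; = 12; G_8 = 12−1 = 11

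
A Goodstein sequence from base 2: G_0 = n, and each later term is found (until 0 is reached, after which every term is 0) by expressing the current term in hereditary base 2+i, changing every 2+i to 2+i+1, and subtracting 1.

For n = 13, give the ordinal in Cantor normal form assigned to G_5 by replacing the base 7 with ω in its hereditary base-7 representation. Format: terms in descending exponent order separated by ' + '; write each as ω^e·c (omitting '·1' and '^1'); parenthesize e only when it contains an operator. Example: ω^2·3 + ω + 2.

(0) 13|_2 = 2^(2 + 1) + 2^2 + 1 ↦ 3^(3 + 1) + 3^3 + 1|_3 = 109 ⇒ 108
(1) 108|_3 = 3^(3 + 1) + 3^3 ↦ 4^(4 + 1) + 4^4|_4 = 1280 ⇒ 1279
(2) 1279|_4 = 4^(4 + 1) + 3·4^3 + 3·4^2 + 3·4 + 3 ↦ 5^(5 + 1) + 3·5^3 + 3·5^2 + 3·5 + 3|_5 = 16093 ⇒ 16092
(3) 16092|_5 = 5^(5 + 1) + 3·5^3 + 3·5^2 + 3·5 + 2 ↦ 6^(6 + 1) + 3·6^3 + 3·6^2 + 3·6 + 2|_6 = 280712 ⇒ 280711
(4) 280711|_6 = 6^(6 + 1) + 3·6^3 + 3·6^2 + 3·6 + 1 ↦ 7^(7 + 1) + 3·7^3 + 3·7^2 + 3·7 + 1|_7 = 5765999 ⇒ 5765998
(5) 5765998|_7 = 7^(7 + 1) + 3·7^3 + 3·7^2 + 3·7 ↦ 8^(8 + 1) + 3·8^3 + 3·8^2 + 3·8|_8 = 134219480 ⇒ 134219479

ω^(ω + 1) + ω^3·3 + ω^2·3 + ω·3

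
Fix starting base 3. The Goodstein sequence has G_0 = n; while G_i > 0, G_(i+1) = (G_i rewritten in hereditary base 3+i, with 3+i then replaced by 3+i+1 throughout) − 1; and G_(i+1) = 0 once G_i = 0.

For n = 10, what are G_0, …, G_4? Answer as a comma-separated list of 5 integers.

(0) 10|_3 = 3^2 + 1 ↦ 4^2 + 1|_4 = 17 ⇒ 16
(1) 16|_4 = 4^2 ↦ 5^2|_5 = 25 ⇒ 24
(2) 24|_5 = 4·5 + 4 ↦ 4·6 + 4|_6 = 28 ⇒ 27
(3) 27|_6 = 4·6 + 3 ↦ 4·7 + 3|_7 = 31 ⇒ 30

10, 16, 24, 27, 30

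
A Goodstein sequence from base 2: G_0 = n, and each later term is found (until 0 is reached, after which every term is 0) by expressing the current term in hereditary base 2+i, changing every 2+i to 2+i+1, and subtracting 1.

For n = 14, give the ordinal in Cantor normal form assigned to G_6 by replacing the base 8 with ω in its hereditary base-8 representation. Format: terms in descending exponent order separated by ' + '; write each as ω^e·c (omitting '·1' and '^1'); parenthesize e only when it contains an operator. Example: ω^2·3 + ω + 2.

ω^(ω + 1) + ω^5·5 + ω^4·5 + ω^3·5 + ω^2·5 + ω·5 + 3

G_0=14  [base 2] 2^(2 + 1) + 2^2 + 2  →[2↦3]→  3^(3 + 1) + 3^3 + 3 = 111  −1 ⇒ G_1=110
G_1=110  [base 3] 3^(3 + 1) + 3^3 + 2  →[3↦4]→  4^(4 + 1) + 4^4 + 2 = 1282  −1 ⇒ G_2=1281
G_2=1281  [base 4] 4^(4 + 1) + 4^4 + 1  →[4↦5]→  5^(5 + 1) + 5^5 + 1 = 18751  −1 ⇒ G_3=18750
G_3=18750  [base 5] 5^(5 + 1) + 5^5  →[5↦6]→  6^(6 + 1) + 6^6 = 326592  −1 ⇒ G_4=326591
G_4=326591  [base 6] 6^(6 + 1) + 5·6^5 + 5·6^4 + 5·6^3 + 5·6^2 + 5·6 + 5  →[6↦7]→  7^(7 + 1) + 5·7^5 + 5·7^4 + 5·7^3 + 5·7^2 + 5·7 + 5 = 5862841  −1 ⇒ G_5=5862840
G_5=5862840  [base 7] 7^(7 + 1) + 5·7^5 + 5·7^4 + 5·7^3 + 5·7^2 + 5·7 + 4  →[7↦8]→  8^(8 + 1) + 5·8^5 + 5·8^4 + 5·8^3 + 5·8^2 + 5·8 + 4 = 134404972  −1 ⇒ G_6=134404971
G_6=134404971  [base 8] 8^(8 + 1) + 5·8^5 + 5·8^4 + 5·8^3 + 5·8^2 + 5·8 + 3  →[8↦9]→  9^(9 + 1) + 5·9^5 + 5·9^4 + 5·9^3 + 5·9^2 + 5·9 + 3 = 3487116549  −1 ⇒ G_7=3487116548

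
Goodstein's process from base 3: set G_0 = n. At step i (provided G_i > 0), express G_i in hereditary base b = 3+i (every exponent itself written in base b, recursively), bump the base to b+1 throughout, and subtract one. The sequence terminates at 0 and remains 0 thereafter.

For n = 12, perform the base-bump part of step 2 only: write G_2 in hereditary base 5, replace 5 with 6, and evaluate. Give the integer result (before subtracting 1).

38

12 —HB3→ 3^2 + 3 —bump→ 4^2 + 4 = 20 —(−1)→ 19
19 —HB4→ 4^2 + 3 —bump→ 5^2 + 3 = 28 —(−1)→ 27
27 —HB5→ 5^2 + 2 —bump→ 6^2 + 2 = 38 —(−1)→ 37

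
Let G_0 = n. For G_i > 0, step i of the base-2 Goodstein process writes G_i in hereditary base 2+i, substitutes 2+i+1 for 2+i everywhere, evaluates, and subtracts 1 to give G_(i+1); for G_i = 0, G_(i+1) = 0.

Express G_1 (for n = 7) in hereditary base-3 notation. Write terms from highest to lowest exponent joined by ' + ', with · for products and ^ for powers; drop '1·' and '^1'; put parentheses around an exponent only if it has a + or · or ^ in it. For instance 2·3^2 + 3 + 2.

3^3 + 3

[0] 7 ≡ 2^2 + 2 + 1 (base 2). Lift 3: 31. −1: 30.
[1] 30 ≡ 3^3 + 3 (base 3). Lift 4: 260. −1: 259.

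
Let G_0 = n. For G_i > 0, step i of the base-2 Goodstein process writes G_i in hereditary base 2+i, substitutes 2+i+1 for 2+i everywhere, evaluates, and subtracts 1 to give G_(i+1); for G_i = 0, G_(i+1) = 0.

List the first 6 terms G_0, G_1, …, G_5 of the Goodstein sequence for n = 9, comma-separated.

base 2: 9 = 2^(2 + 1) + 1; at 3: 3^(3 + 1) + 1 = 82; next = 81
base 3: 81 = 3^(3 + 1); at 4: 4^(4 + 1) = 1024; next = 1023
base 4: 1023 = 3·4^4 + 3·4^3 + 3·4^2 + 3·4 + 3; at 5: 3·5^5 + 3·5^3 + 3·5^2 + 3·5 + 3 = 9843; next = 9842
base 5: 9842 = 3·5^5 + 3·5^3 + 3·5^2 + 3·5 + 2; at 6: 3·6^6 + 3·6^3 + 3·6^2 + 3·6 + 2 = 140744; next = 140743
base 6: 140743 = 3·6^6 + 3·6^3 + 3·6^2 + 3·6 + 1; at 7: 3·7^7 + 3·7^3 + 3·7^2 + 3·7 + 1 = 2471827; next = 2471826

9, 81, 1023, 9842, 140743, 2471826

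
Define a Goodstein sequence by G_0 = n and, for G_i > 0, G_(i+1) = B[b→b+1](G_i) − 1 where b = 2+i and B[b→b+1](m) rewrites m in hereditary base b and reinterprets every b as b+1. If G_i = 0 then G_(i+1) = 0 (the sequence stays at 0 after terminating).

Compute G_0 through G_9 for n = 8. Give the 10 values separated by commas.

8, 80, 553, 6310, 93395, 1647195, 33554571, 774841151, 20000000211, 570623341475

G_0=8  [base 2] 2^(2 + 1)  →[2↦3]→  3^(3 + 1) = 81  −1 ⇒ G_1=80
G_1=80  [base 3] 2·3^3 + 2·3^2 + 2·3 + 2  →[3↦4]→  2·4^4 + 2·4^2 + 2·4 + 2 = 554  −1 ⇒ G_2=553
G_2=553  [base 4] 2·4^4 + 2·4^2 + 2·4 + 1  →[4↦5]→  2·5^5 + 2·5^2 + 2·5 + 1 = 6311  −1 ⇒ G_3=6310
G_3=6310  [base 5] 2·5^5 + 2·5^2 + 2·5  →[5↦6]→  2·6^6 + 2·6^2 + 2·6 = 93396  −1 ⇒ G_4=93395
G_4=93395  [base 6] 2·6^6 + 2·6^2 + 6 + 5  →[6↦7]→  2·7^7 + 2·7^2 + 7 + 5 = 1647196  −1 ⇒ G_5=1647195
G_5=1647195  [base 7] 2·7^7 + 2·7^2 + 7 + 4  →[7↦8]→  2·8^8 + 2·8^2 + 8 + 4 = 33554572  −1 ⇒ G_6=33554571
G_6=33554571  [base 8] 2·8^8 + 2·8^2 + 8 + 3  →[8↦9]→  2·9^9 + 2·9^2 + 9 + 3 = 774841152  −1 ⇒ G_7=774841151
G_7=774841151  [base 9] 2·9^9 + 2·9^2 + 9 + 2  →[9↦10]→  2·10^10 + 2·10^2 + 10 + 2 = 20000000212  −1 ⇒ G_8=20000000211
G_8=20000000211  [base 10] 2·10^10 + 2·10^2 + 10 + 1  →[10↦11]→  2·11^11 + 2·11^2 + 11 + 1 = 570623341476  −1 ⇒ G_9=570623341475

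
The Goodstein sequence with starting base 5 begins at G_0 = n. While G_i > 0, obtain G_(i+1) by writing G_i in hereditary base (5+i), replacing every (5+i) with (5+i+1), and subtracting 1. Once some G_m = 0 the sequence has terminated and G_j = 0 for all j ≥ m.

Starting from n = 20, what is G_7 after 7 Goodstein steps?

35

i=0: 20 = 4·5 (b=5); 5→6: 4·6 = 24; 24−1 = 23
i=1: 23 = 3·6 + 5 (b=6); 6→7: 3·7 + 5 = 26; 26−1 = 25
i=2: 25 = 3·7 + 4 (b=7); 7→8: 3·8 + 4 = 28; 28−1 = 27
i=3: 27 = 3·8 + 3 (b=8); 8→9: 3·9 + 3 = 30; 30−1 = 29
i=4: 29 = 3·9 + 2 (b=9); 9→10: 3·10 + 2 = 32; 32−1 = 31
i=5: 31 = 3·10 + 1 (b=10); 10→11: 3·11 + 1 = 34; 34−1 = 33
i=6: 33 = 3·11 (b=11); 11→12: 3·12 = 36; 36−1 = 35
i=7: 35 = 2·12 + 11 (b=12); 12→13: 2·13 + 11 = 37; 37−1 = 36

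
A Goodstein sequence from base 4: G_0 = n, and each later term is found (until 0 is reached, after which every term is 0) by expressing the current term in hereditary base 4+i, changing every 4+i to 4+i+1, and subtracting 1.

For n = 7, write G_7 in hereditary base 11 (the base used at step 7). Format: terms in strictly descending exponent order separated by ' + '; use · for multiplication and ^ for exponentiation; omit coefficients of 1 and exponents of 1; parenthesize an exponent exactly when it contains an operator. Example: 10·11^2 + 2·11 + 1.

4

G_0 = 7. HB_4(7) = 4 + 3. Bump = 8. G_1 = 7.
G_1 = 7. HB_5(7) = 5 + 2. Bump = 8. G_2 = 7.
G_2 = 7. HB_6(7) = 6 + 1. Bump = 8. G_3 = 7.
G_3 = 7. HB_7(7) = 7. Bump = 8. G_4 = 7.
G_4 = 7. HB_8(7) = 7. Bump = 7. G_5 = 6.
G_5 = 6. HB_9(6) = 6. Bump = 6. G_6 = 5.
G_6 = 5. HB_10(5) = 5. Bump = 5. G_7 = 4.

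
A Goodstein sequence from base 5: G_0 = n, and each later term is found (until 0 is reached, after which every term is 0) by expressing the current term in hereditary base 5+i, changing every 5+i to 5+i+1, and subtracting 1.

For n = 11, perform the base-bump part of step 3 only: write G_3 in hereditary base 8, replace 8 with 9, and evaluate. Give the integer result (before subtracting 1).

14

G_0 = 11. HB_5(11) = 2·5 + 1. Bump = 13. G_1 = 12.
G_1 = 12. HB_6(12) = 2·6. Bump = 14. G_2 = 13.
G_2 = 13. HB_7(13) = 7 + 6. Bump = 14. G_3 = 13.
G_3 = 13. HB_8(13) = 8 + 5. Bump = 14. G_4 = 13.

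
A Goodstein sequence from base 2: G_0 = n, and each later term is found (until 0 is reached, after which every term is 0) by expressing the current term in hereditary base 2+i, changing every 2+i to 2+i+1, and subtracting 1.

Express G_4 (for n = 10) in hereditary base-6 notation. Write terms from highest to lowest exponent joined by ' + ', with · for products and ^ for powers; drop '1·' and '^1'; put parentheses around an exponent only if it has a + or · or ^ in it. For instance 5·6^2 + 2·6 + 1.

5·6^6 + 5·6^5 + 5·6^4 + 5·6^3 + 5·6^2 + 5·6 + 5

base 2: 10 = 2^(2 + 1) + 2; at 3: 3^(3 + 1) + 3 = 84; next = 83
base 3: 83 = 3^(3 + 1) + 2; at 4: 4^(4 + 1) + 2 = 1026; next = 1025
base 4: 1025 = 4^(4 + 1) + 1; at 5: 5^(5 + 1) + 1 = 15626; next = 15625
base 5: 15625 = 5^(5 + 1); at 6: 6^(6 + 1) = 279936; next = 279935
base 6: 279935 = 5·6^6 + 5·6^5 + 5·6^4 + 5·6^3 + 5·6^2 + 5·6 + 5; at 7: 5·7^7 + 5·7^5 + 5·7^4 + 5·7^3 + 5·7^2 + 5·7 + 5 = 4215755; next = 4215754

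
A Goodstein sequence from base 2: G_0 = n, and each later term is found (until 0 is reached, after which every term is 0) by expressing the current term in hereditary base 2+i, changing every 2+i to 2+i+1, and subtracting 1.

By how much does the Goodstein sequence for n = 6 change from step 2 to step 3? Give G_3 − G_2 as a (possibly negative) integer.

base 2: 6 = 2^2 + 2; at 3: 3^3 + 3 = 30; next = 29
base 3: 29 = 3^3 + 2; at 4: 4^4 + 2 = 258; next = 257
base 4: 257 = 4^4 + 1; at 5: 5^5 + 1 = 3126; next = 3125

2868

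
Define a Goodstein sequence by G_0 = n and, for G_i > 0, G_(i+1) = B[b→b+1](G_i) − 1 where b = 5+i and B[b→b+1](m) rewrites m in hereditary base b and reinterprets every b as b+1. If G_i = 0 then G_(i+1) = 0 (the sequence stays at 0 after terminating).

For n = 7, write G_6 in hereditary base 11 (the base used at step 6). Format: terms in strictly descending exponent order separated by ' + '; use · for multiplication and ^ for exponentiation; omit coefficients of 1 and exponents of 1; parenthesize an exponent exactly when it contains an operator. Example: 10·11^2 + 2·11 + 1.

[0] 7 ≡ 5 + 2 (base 5). Lift 6: 8. −1: 7.
[1] 7 ≡ 6 + 1 (base 6). Lift 7: 8. −1: 7.
[2] 7 ≡ 7 (base 7). Lift 8: 8. −1: 7.
[3] 7 ≡ 7 (base 8). Lift 9: 7. −1: 6.
[4] 6 ≡ 6 (base 9). Lift 10: 6. −1: 5.
[5] 5 ≡ 5 (base 10). Lift 11: 5. −1: 4.

4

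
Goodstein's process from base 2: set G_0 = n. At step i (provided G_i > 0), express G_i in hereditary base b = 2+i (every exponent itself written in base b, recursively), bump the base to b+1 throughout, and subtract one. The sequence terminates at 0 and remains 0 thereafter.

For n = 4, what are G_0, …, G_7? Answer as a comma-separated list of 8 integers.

G_0=4  [base 2] 2^2  →[2↦3]→  3^3 = 27  −1 ⇒ G_1=26
G_1=26  [base 3] 2·3^2 + 2·3 + 2  →[3↦4]→  2·4^2 + 2·4 + 2 = 42  −1 ⇒ G_2=41
G_2=41  [base 4] 2·4^2 + 2·4 + 1  →[4↦5]→  2·5^2 + 2·5 + 1 = 61  −1 ⇒ G_3=60
G_3=60  [base 5] 2·5^2 + 2·5  →[5↦6]→  2·6^2 + 2·6 = 84  −1 ⇒ G_4=83
G_4=83  [base 6] 2·6^2 + 6 + 5  →[6↦7]→  2·7^2 + 7 + 5 = 110  −1 ⇒ G_5=109
G_5=109  [base 7] 2·7^2 + 7 + 4  →[7↦8]→  2·8^2 + 8 + 4 = 140  −1 ⇒ G_6=139
G_6=139  [base 8] 2·8^2 + 8 + 3  →[8↦9]→  2·9^2 + 9 + 3 = 174  −1 ⇒ G_7=173

4, 26, 41, 60, 83, 109, 139, 173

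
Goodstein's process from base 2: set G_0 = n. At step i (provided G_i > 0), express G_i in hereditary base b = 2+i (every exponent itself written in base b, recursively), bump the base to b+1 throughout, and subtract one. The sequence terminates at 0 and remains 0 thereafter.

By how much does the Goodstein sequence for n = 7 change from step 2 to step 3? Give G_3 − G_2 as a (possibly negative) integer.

G_0 = 7. HB_2(7) = 2^2 + 2 + 1. Bump = 31. G_1 = 30.
G_1 = 30. HB_3(30) = 3^3 + 3. Bump = 260. G_2 = 259.
G_2 = 259. HB_4(259) = 4^4 + 3. Bump = 3128. G_3 = 3127.

2868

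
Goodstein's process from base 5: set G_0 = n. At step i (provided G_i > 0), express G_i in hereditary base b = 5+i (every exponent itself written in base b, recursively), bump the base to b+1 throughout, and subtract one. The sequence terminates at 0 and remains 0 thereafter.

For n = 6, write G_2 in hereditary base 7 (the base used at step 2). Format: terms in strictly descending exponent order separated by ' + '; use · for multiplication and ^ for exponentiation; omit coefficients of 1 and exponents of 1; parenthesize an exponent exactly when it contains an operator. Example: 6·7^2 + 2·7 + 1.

(0) 6|_5 = 5 + 1 ↦ 6 + 1|_6 = 7 ⇒ 6
(1) 6|_6 = 6 ↦ 7|_7 = 7 ⇒ 6
(2) 6|_7 = 6 ↦ 6|_8 = 6 ⇒ 5

6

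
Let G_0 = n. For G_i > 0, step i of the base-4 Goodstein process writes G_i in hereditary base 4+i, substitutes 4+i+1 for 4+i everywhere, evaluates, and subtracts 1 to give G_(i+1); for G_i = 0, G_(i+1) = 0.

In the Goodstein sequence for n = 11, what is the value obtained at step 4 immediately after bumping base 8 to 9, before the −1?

16

G_0 = 11. HB_4(11) = 2·4 + 3. Bump = 13. G_1 = 12.
G_1 = 12. HB_5(12) = 2·5 + 2. Bump = 14. G_2 = 13.
G_2 = 13. HB_6(13) = 2·6 + 1. Bump = 15. G_3 = 14.
G_3 = 14. HB_7(14) = 2·7. Bump = 16. G_4 = 15.
G_4 = 15. HB_8(15) = 8 + 7. Bump = 16. G_5 = 15.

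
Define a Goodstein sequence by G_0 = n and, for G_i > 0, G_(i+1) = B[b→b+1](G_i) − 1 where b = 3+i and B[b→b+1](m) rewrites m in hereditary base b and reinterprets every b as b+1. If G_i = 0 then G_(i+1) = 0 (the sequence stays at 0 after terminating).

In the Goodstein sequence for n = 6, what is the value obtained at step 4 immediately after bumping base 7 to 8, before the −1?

8

[0] 6 ≡ 2·3 (base 3). Lift 4: 8. −1: 7.
[1] 7 ≡ 4 + 3 (base 4). Lift 5: 8. −1: 7.
[2] 7 ≡ 5 + 2 (base 5). Lift 6: 8. −1: 7.
[3] 7 ≡ 6 + 1 (base 6). Lift 7: 8. −1: 7.
[4] 7 ≡ 7 (base 7). Lift 8: 8. −1: 7.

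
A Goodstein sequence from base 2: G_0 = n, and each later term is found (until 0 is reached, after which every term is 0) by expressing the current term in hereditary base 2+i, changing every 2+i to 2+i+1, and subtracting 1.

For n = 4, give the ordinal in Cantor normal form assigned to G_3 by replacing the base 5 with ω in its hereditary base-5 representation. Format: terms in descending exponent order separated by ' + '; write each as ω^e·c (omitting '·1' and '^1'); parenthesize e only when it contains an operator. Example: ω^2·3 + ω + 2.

step 0: 4 = 2^2; sub 3 for 2: 3^3; = 27; G_1 = 27−1 = 26
step 1: 26 = 2·3^2 + 2·3 + 2; sub 4 for 3: 2·4^2 + 2·4 + 2; = 42; G_2 = 42−1 = 41
step 2: 41 = 2·4^2 + 2·4 + 1; sub 5 for 4: 2·5^2 + 2·5 + 1; = 61; G_3 = 61−1 = 60
step 3: 60 = 2·5^2 + 2·5; sub 6 for 5: 2·6^2 + 2·6; = 84; G_4 = 84−1 = 83

ω^2·2 + ω·2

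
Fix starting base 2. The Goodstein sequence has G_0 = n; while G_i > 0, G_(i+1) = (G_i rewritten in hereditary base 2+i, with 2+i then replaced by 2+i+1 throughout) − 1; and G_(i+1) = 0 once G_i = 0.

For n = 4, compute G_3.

60

(0) 4|_2 = 2^2 ↦ 3^3|_3 = 27 ⇒ 26
(1) 26|_3 = 2·3^2 + 2·3 + 2 ↦ 2·4^2 + 2·4 + 2|_4 = 42 ⇒ 41
(2) 41|_4 = 2·4^2 + 2·4 + 1 ↦ 2·5^2 + 2·5 + 1|_5 = 61 ⇒ 60
(3) 60|_5 = 2·5^2 + 2·5 ↦ 2·6^2 + 2·6|_6 = 84 ⇒ 83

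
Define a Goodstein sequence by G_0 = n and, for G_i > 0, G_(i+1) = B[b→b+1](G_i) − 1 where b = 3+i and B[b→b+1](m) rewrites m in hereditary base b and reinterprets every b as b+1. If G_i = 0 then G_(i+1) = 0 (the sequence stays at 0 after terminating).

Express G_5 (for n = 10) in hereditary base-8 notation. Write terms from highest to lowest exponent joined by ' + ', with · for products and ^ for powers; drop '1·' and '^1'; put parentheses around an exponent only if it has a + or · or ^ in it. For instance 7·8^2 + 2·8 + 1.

G_0=10  [base 3] 3^2 + 1  →[3↦4]→  4^2 + 1 = 17  −1 ⇒ G_1=16
G_1=16  [base 4] 4^2  →[4↦5]→  5^2 = 25  −1 ⇒ G_2=24
G_2=24  [base 5] 4·5 + 4  →[5↦6]→  4·6 + 4 = 28  −1 ⇒ G_3=27
G_3=27  [base 6] 4·6 + 3  →[6↦7]→  4·7 + 3 = 31  −1 ⇒ G_4=30
G_4=30  [base 7] 4·7 + 2  →[7↦8]→  4·8 + 2 = 34  −1 ⇒ G_5=33
G_5=33  [base 8] 4·8 + 1  →[8↦9]→  4·9 + 1 = 37  −1 ⇒ G_6=36

4·8 + 1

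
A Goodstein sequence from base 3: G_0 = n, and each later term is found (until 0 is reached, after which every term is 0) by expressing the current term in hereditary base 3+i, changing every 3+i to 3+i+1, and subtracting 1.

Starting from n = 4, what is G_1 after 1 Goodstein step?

4

(0) 4|_3 = 3 + 1 ↦ 4 + 1|_4 = 5 ⇒ 4
(1) 4|_4 = 4 ↦ 5|_5 = 5 ⇒ 4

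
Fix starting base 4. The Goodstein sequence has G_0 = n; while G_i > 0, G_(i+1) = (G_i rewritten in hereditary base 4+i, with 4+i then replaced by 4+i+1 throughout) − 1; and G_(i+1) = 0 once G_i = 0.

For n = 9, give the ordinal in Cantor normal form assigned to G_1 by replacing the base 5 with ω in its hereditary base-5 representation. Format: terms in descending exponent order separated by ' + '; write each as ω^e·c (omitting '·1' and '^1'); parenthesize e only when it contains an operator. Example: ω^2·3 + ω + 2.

9 —HB4→ 2·4 + 1 —bump→ 2·5 + 1 = 11 —(−1)→ 10
10 —HB5→ 2·5 —bump→ 2·6 = 12 —(−1)→ 11

ω·2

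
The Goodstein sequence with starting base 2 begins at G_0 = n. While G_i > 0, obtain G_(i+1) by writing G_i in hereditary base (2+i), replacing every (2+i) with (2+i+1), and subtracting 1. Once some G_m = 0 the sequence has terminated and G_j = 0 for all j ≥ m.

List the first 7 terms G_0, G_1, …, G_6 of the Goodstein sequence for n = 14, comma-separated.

G_0 = 14. HB_2(14) = 2^(2 + 1) + 2^2 + 2. Bump = 111. G_1 = 110.
G_1 = 110. HB_3(110) = 3^(3 + 1) + 3^3 + 2. Bump = 1282. G_2 = 1281.
G_2 = 1281. HB_4(1281) = 4^(4 + 1) + 4^4 + 1. Bump = 18751. G_3 = 18750.
G_3 = 18750. HB_5(18750) = 5^(5 + 1) + 5^5. Bump = 326592. G_4 = 326591.
G_4 = 326591. HB_6(326591) = 6^(6 + 1) + 5·6^5 + 5·6^4 + 5·6^3 + 5·6^2 + 5·6 + 5. Bump = 5862841. G_5 = 5862840.
G_5 = 5862840. HB_7(5862840) = 7^(7 + 1) + 5·7^5 + 5·7^4 + 5·7^3 + 5·7^2 + 5·7 + 4. Bump = 134404972. G_6 = 134404971.

14, 110, 1281, 18750, 326591, 5862840, 134404971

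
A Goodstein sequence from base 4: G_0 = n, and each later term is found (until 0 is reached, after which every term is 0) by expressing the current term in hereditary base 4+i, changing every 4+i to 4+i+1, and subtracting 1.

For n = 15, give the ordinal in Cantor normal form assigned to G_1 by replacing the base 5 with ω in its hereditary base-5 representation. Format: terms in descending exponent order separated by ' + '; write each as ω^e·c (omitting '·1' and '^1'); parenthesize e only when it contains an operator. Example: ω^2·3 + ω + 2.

G_0=15  [base 4] 3·4 + 3  →[4↦5]→  3·5 + 3 = 18  −1 ⇒ G_1=17
G_1=17  [base 5] 3·5 + 2  →[5↦6]→  3·6 + 2 = 20  −1 ⇒ G_2=19

ω·3 + 2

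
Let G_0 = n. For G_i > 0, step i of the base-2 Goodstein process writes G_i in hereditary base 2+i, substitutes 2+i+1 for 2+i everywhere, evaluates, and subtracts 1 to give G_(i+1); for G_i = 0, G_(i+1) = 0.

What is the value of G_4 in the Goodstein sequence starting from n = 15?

15 —HB2→ 2^(2 + 1) + 2^2 + 2 + 1 —bump→ 3^(3 + 1) + 3^3 + 3 + 1 = 112 —(−1)→ 111
111 —HB3→ 3^(3 + 1) + 3^3 + 3 —bump→ 4^(4 + 1) + 4^4 + 4 = 1284 —(−1)→ 1283
1283 —HB4→ 4^(4 + 1) + 4^4 + 3 —bump→ 5^(5 + 1) + 5^5 + 3 = 18753 —(−1)→ 18752
18752 —HB5→ 5^(5 + 1) + 5^5 + 2 —bump→ 6^(6 + 1) + 6^6 + 2 = 326594 —(−1)→ 326593
326593 —HB6→ 6^(6 + 1) + 6^6 + 1 —bump→ 7^(7 + 1) + 7^7 + 1 = 6588345 —(−1)→ 6588344

326593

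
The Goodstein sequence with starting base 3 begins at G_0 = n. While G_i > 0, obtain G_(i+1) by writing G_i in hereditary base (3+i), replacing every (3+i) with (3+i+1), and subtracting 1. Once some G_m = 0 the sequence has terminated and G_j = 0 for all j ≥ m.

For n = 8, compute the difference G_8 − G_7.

[0] 8 ≡ 2·3 + 2 (base 3). Lift 4: 10. −1: 9.
[1] 9 ≡ 2·4 + 1 (base 4). Lift 5: 11. −1: 10.
[2] 10 ≡ 2·5 (base 5). Lift 6: 12. −1: 11.
[3] 11 ≡ 6 + 5 (base 6). Lift 7: 12. −1: 11.
[4] 11 ≡ 7 + 4 (base 7). Lift 8: 12. −1: 11.
[5] 11 ≡ 8 + 3 (base 8). Lift 9: 12. −1: 11.
[6] 11 ≡ 9 + 2 (base 9). Lift 10: 12. −1: 11.
[7] 11 ≡ 10 + 1 (base 10). Lift 11: 12. −1: 11.

0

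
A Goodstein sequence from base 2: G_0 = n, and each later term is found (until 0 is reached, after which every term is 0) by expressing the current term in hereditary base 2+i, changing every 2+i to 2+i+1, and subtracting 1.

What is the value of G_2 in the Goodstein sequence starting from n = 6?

257

step 0: 6 = 2^2 + 2; sub 3 for 2: 3^3 + 3; = 30; G_1 = 30−1 = 29
step 1: 29 = 3^3 + 2; sub 4 for 3: 4^4 + 2; = 258; G_2 = 258−1 = 257
step 2: 257 = 4^4 + 1; sub 5 for 4: 5^5 + 1; = 3126; G_3 = 3126−1 = 3125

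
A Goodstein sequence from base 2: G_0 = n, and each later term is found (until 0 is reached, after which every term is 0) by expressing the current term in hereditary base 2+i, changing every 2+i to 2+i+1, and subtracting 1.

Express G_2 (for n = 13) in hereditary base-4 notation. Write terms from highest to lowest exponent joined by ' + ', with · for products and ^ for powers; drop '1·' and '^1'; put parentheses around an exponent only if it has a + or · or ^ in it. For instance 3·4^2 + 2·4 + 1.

step 0: 13 = 2^(2 + 1) + 2^2 + 1; sub 3 for 2: 3^(3 + 1) + 3^3 + 1; = 109; G_1 = 109−1 = 108
step 1: 108 = 3^(3 + 1) + 3^3; sub 4 for 3: 4^(4 + 1) + 4^4; = 1280; G_2 = 1280−1 = 1279
step 2: 1279 = 4^(4 + 1) + 3·4^3 + 3·4^2 + 3·4 + 3; sub 5 for 4: 5^(5 + 1) + 3·5^3 + 3·5^2 + 3·5 + 3; = 16093; G_3 = 16093−1 = 16092

4^(4 + 1) + 3·4^3 + 3·4^2 + 3·4 + 3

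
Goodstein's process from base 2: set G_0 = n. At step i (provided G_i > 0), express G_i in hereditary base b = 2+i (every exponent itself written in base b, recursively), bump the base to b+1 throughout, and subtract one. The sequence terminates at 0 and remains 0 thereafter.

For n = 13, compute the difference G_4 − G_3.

264619

G_0 = 13. HB_2(13) = 2^(2 + 1) + 2^2 + 1. Bump = 109. G_1 = 108.
G_1 = 108. HB_3(108) = 3^(3 + 1) + 3^3. Bump = 1280. G_2 = 1279.
G_2 = 1279. HB_4(1279) = 4^(4 + 1) + 3·4^3 + 3·4^2 + 3·4 + 3. Bump = 16093. G_3 = 16092.
G_3 = 16092. HB_5(16092) = 5^(5 + 1) + 3·5^3 + 3·5^2 + 3·5 + 2. Bump = 280712. G_4 = 280711.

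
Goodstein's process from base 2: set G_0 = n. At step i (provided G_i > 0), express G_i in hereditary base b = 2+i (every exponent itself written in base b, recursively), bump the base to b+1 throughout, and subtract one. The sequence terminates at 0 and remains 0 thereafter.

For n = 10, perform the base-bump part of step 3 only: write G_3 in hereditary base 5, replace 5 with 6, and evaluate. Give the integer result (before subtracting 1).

279936

i=0: 10 = 2^(2 + 1) + 2 (b=2); 2→3: 3^(3 + 1) + 3 = 84; 84−1 = 83
i=1: 83 = 3^(3 + 1) + 2 (b=3); 3→4: 4^(4 + 1) + 2 = 1026; 1026−1 = 1025
i=2: 1025 = 4^(4 + 1) + 1 (b=4); 4→5: 5^(5 + 1) + 1 = 15626; 15626−1 = 15625
i=3: 15625 = 5^(5 + 1) (b=5); 5→6: 6^(6 + 1) = 279936; 279936−1 = 279935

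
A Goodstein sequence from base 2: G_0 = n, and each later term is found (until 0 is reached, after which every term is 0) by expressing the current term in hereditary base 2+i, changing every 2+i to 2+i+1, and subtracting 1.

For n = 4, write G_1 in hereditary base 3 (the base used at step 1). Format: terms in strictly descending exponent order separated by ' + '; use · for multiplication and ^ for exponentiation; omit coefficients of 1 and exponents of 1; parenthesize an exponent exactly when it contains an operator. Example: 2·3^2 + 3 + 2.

2·3^2 + 2·3 + 2

step 0: 4 = 2^2; sub 3 for 2: 3^3; = 27; G_1 = 27−1 = 26
step 1: 26 = 2·3^2 + 2·3 + 2; sub 4 for 3: 2·4^2 + 2·4 + 2; = 42; G_2 = 42−1 = 41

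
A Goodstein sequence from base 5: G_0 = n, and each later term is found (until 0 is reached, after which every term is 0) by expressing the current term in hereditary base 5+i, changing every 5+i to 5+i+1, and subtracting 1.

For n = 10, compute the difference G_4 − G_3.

0

step 0: 10 = 2·5; sub 6 for 5: 2·6; = 12; G_1 = 12−1 = 11
step 1: 11 = 6 + 5; sub 7 for 6: 7 + 5; = 12; G_2 = 12−1 = 11
step 2: 11 = 7 + 4; sub 8 for 7: 8 + 4; = 12; G_3 = 12−1 = 11
step 3: 11 = 8 + 3; sub 9 for 8: 9 + 3; = 12; G_4 = 12−1 = 11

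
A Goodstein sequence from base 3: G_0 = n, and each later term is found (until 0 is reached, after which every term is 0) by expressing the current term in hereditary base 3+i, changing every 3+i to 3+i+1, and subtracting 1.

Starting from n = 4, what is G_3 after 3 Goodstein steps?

3

G_0=4  [base 3] 3 + 1  →[3↦4]→  4 + 1 = 5  −1 ⇒ G_1=4
G_1=4  [base 4] 4  →[4↦5]→  5 = 5  −1 ⇒ G_2=4
G_2=4  [base 5] 4  →[5↦6]→  4 = 4  −1 ⇒ G_3=3
G_3=3  [base 6] 3  →[6↦7]→  3 = 3  −1 ⇒ G_4=2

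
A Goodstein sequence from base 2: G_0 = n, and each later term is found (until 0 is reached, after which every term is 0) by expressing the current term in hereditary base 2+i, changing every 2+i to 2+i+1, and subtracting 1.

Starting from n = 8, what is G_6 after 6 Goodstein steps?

33554571

8 —HB2→ 2^(2 + 1) —bump→ 3^(3 + 1) = 81 —(−1)→ 80
80 —HB3→ 2·3^3 + 2·3^2 + 2·3 + 2 —bump→ 2·4^4 + 2·4^2 + 2·4 + 2 = 554 —(−1)→ 553
553 —HB4→ 2·4^4 + 2·4^2 + 2·4 + 1 —bump→ 2·5^5 + 2·5^2 + 2·5 + 1 = 6311 —(−1)→ 6310
6310 —HB5→ 2·5^5 + 2·5^2 + 2·5 —bump→ 2·6^6 + 2·6^2 + 2·6 = 93396 —(−1)→ 93395
93395 —HB6→ 2·6^6 + 2·6^2 + 6 + 5 —bump→ 2·7^7 + 2·7^2 + 7 + 5 = 1647196 —(−1)→ 1647195
1647195 —HB7→ 2·7^7 + 2·7^2 + 7 + 4 —bump→ 2·8^8 + 2·8^2 + 8 + 4 = 33554572 —(−1)→ 33554571
33554571 —HB8→ 2·8^8 + 2·8^2 + 8 + 3 —bump→ 2·9^9 + 2·9^2 + 9 + 3 = 774841152 —(−1)→ 774841151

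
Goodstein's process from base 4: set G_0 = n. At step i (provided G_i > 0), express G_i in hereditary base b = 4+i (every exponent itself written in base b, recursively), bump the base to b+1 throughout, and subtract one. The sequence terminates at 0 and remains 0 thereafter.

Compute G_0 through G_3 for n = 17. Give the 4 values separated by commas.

17 —HB4→ 4^2 + 1 —bump→ 5^2 + 1 = 26 —(−1)→ 25
25 —HB5→ 5^2 —bump→ 6^2 = 36 —(−1)→ 35
35 —HB6→ 5·6 + 5 —bump→ 5·7 + 5 = 40 —(−1)→ 39

17, 25, 35, 39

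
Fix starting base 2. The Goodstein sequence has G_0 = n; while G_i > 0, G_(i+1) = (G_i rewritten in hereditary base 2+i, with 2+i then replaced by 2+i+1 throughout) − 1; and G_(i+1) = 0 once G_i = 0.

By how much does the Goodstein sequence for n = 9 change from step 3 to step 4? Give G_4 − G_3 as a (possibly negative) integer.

G_0 = 9. HB_2(9) = 2^(2 + 1) + 1. Bump = 82. G_1 = 81.
G_1 = 81. HB_3(81) = 3^(3 + 1). Bump = 1024. G_2 = 1023.
G_2 = 1023. HB_4(1023) = 3·4^4 + 3·4^3 + 3·4^2 + 3·4 + 3. Bump = 9843. G_3 = 9842.
G_3 = 9842. HB_5(9842) = 3·5^5 + 3·5^3 + 3·5^2 + 3·5 + 2. Bump = 140744. G_4 = 140743.

130901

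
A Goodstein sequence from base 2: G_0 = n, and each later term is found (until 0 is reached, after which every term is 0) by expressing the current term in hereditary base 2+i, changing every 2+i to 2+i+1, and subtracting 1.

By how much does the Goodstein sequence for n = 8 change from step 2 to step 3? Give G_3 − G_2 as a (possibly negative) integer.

G_0 = 8. HB_2(8) = 2^(2 + 1). Bump = 81. G_1 = 80.
G_1 = 80. HB_3(80) = 2·3^3 + 2·3^2 + 2·3 + 2. Bump = 554. G_2 = 553.
G_2 = 553. HB_4(553) = 2·4^4 + 2·4^2 + 2·4 + 1. Bump = 6311. G_3 = 6310.

5757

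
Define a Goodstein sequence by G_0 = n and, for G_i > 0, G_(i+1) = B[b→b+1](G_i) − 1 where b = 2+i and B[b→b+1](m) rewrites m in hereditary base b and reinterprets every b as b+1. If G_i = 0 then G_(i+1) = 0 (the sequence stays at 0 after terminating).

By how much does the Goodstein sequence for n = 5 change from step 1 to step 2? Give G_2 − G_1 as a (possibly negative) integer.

(0) 5|_2 = 2^2 + 1 ↦ 3^3 + 1|_3 = 28 ⇒ 27
(1) 27|_3 = 3^3 ↦ 4^4|_4 = 256 ⇒ 255

228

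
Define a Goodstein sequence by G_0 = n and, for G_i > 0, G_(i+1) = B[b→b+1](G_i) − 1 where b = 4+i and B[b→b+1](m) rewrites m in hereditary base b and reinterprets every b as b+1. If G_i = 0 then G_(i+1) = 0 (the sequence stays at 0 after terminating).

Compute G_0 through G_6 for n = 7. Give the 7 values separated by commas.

7, 7, 7, 7, 7, 6, 5

G_0=7  [base 4] 4 + 3  →[4↦5]→  5 + 3 = 8  −1 ⇒ G_1=7
G_1=7  [base 5] 5 + 2  →[5↦6]→  6 + 2 = 8  −1 ⇒ G_2=7
G_2=7  [base 6] 6 + 1  →[6↦7]→  7 + 1 = 8  −1 ⇒ G_3=7
G_3=7  [base 7] 7  →[7↦8]→  8 = 8  −1 ⇒ G_4=7
G_4=7  [base 8] 7  →[8↦9]→  7 = 7  −1 ⇒ G_5=6
G_5=6  [base 9] 6  →[9↦10]→  6 = 6  −1 ⇒ G_6=5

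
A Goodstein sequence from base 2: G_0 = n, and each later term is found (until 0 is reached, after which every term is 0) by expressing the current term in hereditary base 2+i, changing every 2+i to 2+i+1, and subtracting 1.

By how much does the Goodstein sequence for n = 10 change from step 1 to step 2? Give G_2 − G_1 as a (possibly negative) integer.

942

G_0=10  [base 2] 2^(2 + 1) + 2  →[2↦3]→  3^(3 + 1) + 3 = 84  −1 ⇒ G_1=83
G_1=83  [base 3] 3^(3 + 1) + 2  →[3↦4]→  4^(4 + 1) + 2 = 1026  −1 ⇒ G_2=1025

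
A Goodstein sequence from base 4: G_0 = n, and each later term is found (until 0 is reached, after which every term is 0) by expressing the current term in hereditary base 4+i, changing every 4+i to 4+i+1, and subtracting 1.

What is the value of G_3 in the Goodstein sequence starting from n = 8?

G_0 = 8. HB_4(8) = 2·4. Bump = 10. G_1 = 9.
G_1 = 9. HB_5(9) = 5 + 4. Bump = 10. G_2 = 9.
G_2 = 9. HB_6(9) = 6 + 3. Bump = 10. G_3 = 9.
G_3 = 9. HB_7(9) = 7 + 2. Bump = 10. G_4 = 9.

9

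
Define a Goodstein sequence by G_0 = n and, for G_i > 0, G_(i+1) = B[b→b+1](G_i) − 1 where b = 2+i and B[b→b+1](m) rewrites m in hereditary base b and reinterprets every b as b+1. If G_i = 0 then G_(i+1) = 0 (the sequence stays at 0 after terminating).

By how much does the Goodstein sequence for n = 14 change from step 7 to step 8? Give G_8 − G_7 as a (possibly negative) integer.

96513439003

G_0 = 14. HB_2(14) = 2^(2 + 1) + 2^2 + 2. Bump = 111. G_1 = 110.
G_1 = 110. HB_3(110) = 3^(3 + 1) + 3^3 + 2. Bump = 1282. G_2 = 1281.
G_2 = 1281. HB_4(1281) = 4^(4 + 1) + 4^4 + 1. Bump = 18751. G_3 = 18750.
G_3 = 18750. HB_5(18750) = 5^(5 + 1) + 5^5. Bump = 326592. G_4 = 326591.
G_4 = 326591. HB_6(326591) = 6^(6 + 1) + 5·6^5 + 5·6^4 + 5·6^3 + 5·6^2 + 5·6 + 5. Bump = 5862841. G_5 = 5862840.
G_5 = 5862840. HB_7(5862840) = 7^(7 + 1) + 5·7^5 + 5·7^4 + 5·7^3 + 5·7^2 + 5·7 + 4. Bump = 134404972. G_6 = 134404971.
G_6 = 134404971. HB_8(134404971) = 8^(8 + 1) + 5·8^5 + 5·8^4 + 5·8^3 + 5·8^2 + 5·8 + 3. Bump = 3487116549. G_7 = 3487116548.
G_7 = 3487116548. HB_9(3487116548) = 9^(9 + 1) + 5·9^5 + 5·9^4 + 5·9^3 + 5·9^2 + 5·9 + 2. Bump = 100000555552. G_8 = 100000555551.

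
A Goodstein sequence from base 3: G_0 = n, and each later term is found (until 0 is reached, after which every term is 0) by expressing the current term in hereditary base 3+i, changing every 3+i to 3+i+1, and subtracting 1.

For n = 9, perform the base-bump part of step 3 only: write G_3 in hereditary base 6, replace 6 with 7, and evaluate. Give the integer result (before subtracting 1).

[0] 9 ≡ 3^2 (base 3). Lift 4: 16. −1: 15.
[1] 15 ≡ 3·4 + 3 (base 4). Lift 5: 18. −1: 17.
[2] 17 ≡ 3·5 + 2 (base 5). Lift 6: 20. −1: 19.

22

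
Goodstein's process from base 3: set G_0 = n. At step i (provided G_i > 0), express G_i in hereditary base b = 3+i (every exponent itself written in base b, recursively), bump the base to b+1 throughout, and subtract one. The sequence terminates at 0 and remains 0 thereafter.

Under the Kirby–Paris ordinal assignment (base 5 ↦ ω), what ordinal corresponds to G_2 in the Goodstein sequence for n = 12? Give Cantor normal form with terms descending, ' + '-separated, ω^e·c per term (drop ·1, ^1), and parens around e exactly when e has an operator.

ω^2 + 2

[0] 12 ≡ 3^2 + 3 (base 3). Lift 4: 20. −1: 19.
[1] 19 ≡ 4^2 + 3 (base 4). Lift 5: 28. −1: 27.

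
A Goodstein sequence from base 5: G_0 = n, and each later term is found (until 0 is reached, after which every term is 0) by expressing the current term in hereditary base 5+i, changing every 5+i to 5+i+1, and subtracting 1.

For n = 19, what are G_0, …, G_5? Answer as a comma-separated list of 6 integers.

19, 21, 23, 25, 27, 29

(0) 19|_5 = 3·5 + 4 ↦ 3·6 + 4|_6 = 22 ⇒ 21
(1) 21|_6 = 3·6 + 3 ↦ 3·7 + 3|_7 = 24 ⇒ 23
(2) 23|_7 = 3·7 + 2 ↦ 3·8 + 2|_8 = 26 ⇒ 25
(3) 25|_8 = 3·8 + 1 ↦ 3·9 + 1|_9 = 28 ⇒ 27
(4) 27|_9 = 3·9 ↦ 3·10|_10 = 30 ⇒ 29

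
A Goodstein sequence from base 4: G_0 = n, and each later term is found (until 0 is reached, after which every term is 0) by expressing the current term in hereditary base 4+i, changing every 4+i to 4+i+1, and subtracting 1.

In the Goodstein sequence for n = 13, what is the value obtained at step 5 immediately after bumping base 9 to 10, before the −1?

[0] 13 ≡ 3·4 + 1 (base 4). Lift 5: 16. −1: 15.
[1] 15 ≡ 3·5 (base 5). Lift 6: 18. −1: 17.
[2] 17 ≡ 2·6 + 5 (base 6). Lift 7: 19. −1: 18.
[3] 18 ≡ 2·7 + 4 (base 7). Lift 8: 20. −1: 19.
[4] 19 ≡ 2·8 + 3 (base 8). Lift 9: 21. −1: 20.
[5] 20 ≡ 2·9 + 2 (base 9). Lift 10: 22. −1: 21.

22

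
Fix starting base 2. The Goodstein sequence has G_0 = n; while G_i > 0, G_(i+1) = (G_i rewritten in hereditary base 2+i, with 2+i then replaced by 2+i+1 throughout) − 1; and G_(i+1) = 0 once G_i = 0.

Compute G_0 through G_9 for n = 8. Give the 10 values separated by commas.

8, 80, 553, 6310, 93395, 1647195, 33554571, 774841151, 20000000211, 570623341475

8 —HB2→ 2^(2 + 1) —bump→ 3^(3 + 1) = 81 —(−1)→ 80
80 —HB3→ 2·3^3 + 2·3^2 + 2·3 + 2 —bump→ 2·4^4 + 2·4^2 + 2·4 + 2 = 554 —(−1)→ 553
553 —HB4→ 2·4^4 + 2·4^2 + 2·4 + 1 —bump→ 2·5^5 + 2·5^2 + 2·5 + 1 = 6311 —(−1)→ 6310
6310 —HB5→ 2·5^5 + 2·5^2 + 2·5 —bump→ 2·6^6 + 2·6^2 + 2·6 = 93396 —(−1)→ 93395
93395 —HB6→ 2·6^6 + 2·6^2 + 6 + 5 —bump→ 2·7^7 + 2·7^2 + 7 + 5 = 1647196 —(−1)→ 1647195
1647195 —HB7→ 2·7^7 + 2·7^2 + 7 + 4 —bump→ 2·8^8 + 2·8^2 + 8 + 4 = 33554572 —(−1)→ 33554571
33554571 —HB8→ 2·8^8 + 2·8^2 + 8 + 3 —bump→ 2·9^9 + 2·9^2 + 9 + 3 = 774841152 —(−1)→ 774841151
774841151 —HB9→ 2·9^9 + 2·9^2 + 9 + 2 —bump→ 2·10^10 + 2·10^2 + 10 + 2 = 20000000212 —(−1)→ 20000000211
20000000211 —HB10→ 2·10^10 + 2·10^2 + 10 + 1 —bump→ 2·11^11 + 2·11^2 + 11 + 1 = 570623341476 —(−1)→ 570623341475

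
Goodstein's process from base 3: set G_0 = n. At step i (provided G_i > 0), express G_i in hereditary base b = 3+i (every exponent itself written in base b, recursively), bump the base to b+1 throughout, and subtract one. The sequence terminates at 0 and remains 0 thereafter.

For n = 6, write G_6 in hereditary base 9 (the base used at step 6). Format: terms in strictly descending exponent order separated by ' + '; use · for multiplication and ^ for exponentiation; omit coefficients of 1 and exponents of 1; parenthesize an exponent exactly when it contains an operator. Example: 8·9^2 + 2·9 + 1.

6

G_0 = 6. HB_3(6) = 2·3. Bump = 8. G_1 = 7.
G_1 = 7. HB_4(7) = 4 + 3. Bump = 8. G_2 = 7.
G_2 = 7. HB_5(7) = 5 + 2. Bump = 8. G_3 = 7.
G_3 = 7. HB_6(7) = 6 + 1. Bump = 8. G_4 = 7.
G_4 = 7. HB_7(7) = 7. Bump = 8. G_5 = 7.
G_5 = 7. HB_8(7) = 7. Bump = 7. G_6 = 6.
G_6 = 6. HB_9(6) = 6. Bump = 6. G_7 = 5.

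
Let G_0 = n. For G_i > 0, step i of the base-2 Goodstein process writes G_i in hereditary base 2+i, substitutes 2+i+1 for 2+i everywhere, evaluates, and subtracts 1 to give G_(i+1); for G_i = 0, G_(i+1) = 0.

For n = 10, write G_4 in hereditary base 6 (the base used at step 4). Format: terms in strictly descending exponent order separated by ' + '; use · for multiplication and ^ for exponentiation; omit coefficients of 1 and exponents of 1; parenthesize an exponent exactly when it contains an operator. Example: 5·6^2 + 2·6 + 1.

[0] 10 ≡ 2^(2 + 1) + 2 (base 2). Lift 3: 84. −1: 83.
[1] 83 ≡ 3^(3 + 1) + 2 (base 3). Lift 4: 1026. −1: 1025.
[2] 1025 ≡ 4^(4 + 1) + 1 (base 4). Lift 5: 15626. −1: 15625.
[3] 15625 ≡ 5^(5 + 1) (base 5). Lift 6: 279936. −1: 279935.
[4] 279935 ≡ 5·6^6 + 5·6^5 + 5·6^4 + 5·6^3 + 5·6^2 + 5·6 + 5 (base 6). Lift 7: 4215755. −1: 4215754.

5·6^6 + 5·6^5 + 5·6^4 + 5·6^3 + 5·6^2 + 5·6 + 5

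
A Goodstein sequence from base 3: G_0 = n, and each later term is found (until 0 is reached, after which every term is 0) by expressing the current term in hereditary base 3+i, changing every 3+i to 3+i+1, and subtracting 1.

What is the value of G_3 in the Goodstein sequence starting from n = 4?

(0) 4|_3 = 3 + 1 ↦ 4 + 1|_4 = 5 ⇒ 4
(1) 4|_4 = 4 ↦ 5|_5 = 5 ⇒ 4
(2) 4|_5 = 4 ↦ 4|_6 = 4 ⇒ 3
(3) 3|_6 = 3 ↦ 3|_7 = 3 ⇒ 2

3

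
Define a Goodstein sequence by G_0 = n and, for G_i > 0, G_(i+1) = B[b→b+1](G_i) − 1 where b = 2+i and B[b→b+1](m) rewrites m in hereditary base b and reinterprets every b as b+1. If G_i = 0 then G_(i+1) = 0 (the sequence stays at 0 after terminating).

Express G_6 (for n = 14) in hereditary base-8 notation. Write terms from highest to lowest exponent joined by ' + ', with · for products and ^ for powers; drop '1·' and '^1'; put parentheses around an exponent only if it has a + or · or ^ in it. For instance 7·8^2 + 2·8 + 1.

8^(8 + 1) + 5·8^5 + 5·8^4 + 5·8^3 + 5·8^2 + 5·8 + 3

step 0: 14 = 2^(2 + 1) + 2^2 + 2; sub 3 for 2: 3^(3 + 1) + 3^3 + 3; = 111; G_1 = 111−1 = 110
step 1: 110 = 3^(3 + 1) + 3^3 + 2; sub 4 for 3: 4^(4 + 1) + 4^4 + 2; = 1282; G_2 = 1282−1 = 1281
step 2: 1281 = 4^(4 + 1) + 4^4 + 1; sub 5 for 4: 5^(5 + 1) + 5^5 + 1; = 18751; G_3 = 18751−1 = 18750
step 3: 18750 = 5^(5 + 1) + 5^5; sub 6 for 5: 6^(6 + 1) + 6^6; = 326592; G_4 = 326592−1 = 326591
step 4: 326591 = 6^(6 + 1) + 5·6^5 + 5·6^4 + 5·6^3 + 5·6^2 + 5·6 + 5; sub 7 for 6: 7^(7 + 1) + 5·7^5 + 5·7^4 + 5·7^3 + 5·7^2 + 5·7 + 5; = 5862841; G_5 = 5862841−1 = 5862840
step 5: 5862840 = 7^(7 + 1) + 5·7^5 + 5·7^4 + 5·7^3 + 5·7^2 + 5·7 + 4; sub 8 for 7: 8^(8 + 1) + 5·8^5 + 5·8^4 + 5·8^3 + 5·8^2 + 5·8 + 4; = 134404972; G_6 = 134404972−1 = 134404971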